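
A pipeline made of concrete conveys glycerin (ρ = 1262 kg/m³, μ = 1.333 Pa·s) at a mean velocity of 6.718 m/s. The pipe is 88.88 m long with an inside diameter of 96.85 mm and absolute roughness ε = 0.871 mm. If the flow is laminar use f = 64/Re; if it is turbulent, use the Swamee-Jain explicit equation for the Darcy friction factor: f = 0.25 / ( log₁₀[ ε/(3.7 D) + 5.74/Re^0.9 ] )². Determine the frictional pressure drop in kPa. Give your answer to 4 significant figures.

ΔP ≈ 2715 kPa

Reynolds number Re = ρVD/μ = 1262 · 6.718 · 0.09685 / 1.33 = 616.
Re < 2300 → laminar flow, so f = 64/Re = 64/616 = 0.1039 (the turbulent correlation is not needed).
Darcy-Weisbach: ΔP = f(L/D)(ρV²/2) = 0.1039·(88.88/0.09685)·(1262·6.718²/2) = 0.1039·917.7·2.848e+04 = 2.715e+06 Pa.
ΔP = 2.715e+06 Pa = 2715 kPa.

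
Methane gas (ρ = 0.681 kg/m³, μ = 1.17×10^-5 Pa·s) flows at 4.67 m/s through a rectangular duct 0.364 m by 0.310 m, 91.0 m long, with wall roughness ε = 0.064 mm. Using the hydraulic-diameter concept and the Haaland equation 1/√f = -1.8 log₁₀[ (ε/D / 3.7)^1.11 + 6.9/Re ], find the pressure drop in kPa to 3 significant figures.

ΔP ≈ 0.0383 kPa

Hydraulic diameter D_h = 4A/P = 4·(0.364·0.31)/(2·(0.364+0.31)) = 0.4514/1.348 = 0.3348 m.
Re = ρVD_h/μ = 0.681·4.67·0.3348/1.17e-05 = 9.101e+04.
ε/D_h = 6.4e-05/0.3348 = 0.000191; Haaland gives 1/√f = -1.8 log₁₀[1.74e-05+7.58e-05] = 7.255, so f = 0.019.
ΔP = f(L/D_h)(ρV²/2) = 0.019·91/0.3348·7.426 = 38.35 Pa.
ΔP = 0.0383 kPa.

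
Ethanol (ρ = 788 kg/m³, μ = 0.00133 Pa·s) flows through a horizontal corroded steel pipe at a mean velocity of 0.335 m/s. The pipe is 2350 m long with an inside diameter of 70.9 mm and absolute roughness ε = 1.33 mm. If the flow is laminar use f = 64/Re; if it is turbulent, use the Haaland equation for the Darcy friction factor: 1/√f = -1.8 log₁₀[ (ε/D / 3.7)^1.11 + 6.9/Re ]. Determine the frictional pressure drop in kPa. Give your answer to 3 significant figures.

Reynolds number Re = ρVD/μ = 788 · 0.335 · 0.0709 / 0.00133 = 1.407e+04.
Re > 4000 → turbulent. Relative roughness ε/D = 0.00133/0.0709 = 0.0188. Haaland: 1/√f = -1.8 log₁₀[(0.0188/3.7)^1.11 + 6.9/1.407e+04] = -1.8 log₁₀[0.00284 + 0.00049] = 4.461, so f = 0.05026.
Darcy-Weisbach: ΔP = f(L/D)(ρV²/2) = 0.05026·(2350/0.0709)·(788·0.335²/2) = 0.05026·3.315e+04·44.22 = 7.365e+04 Pa.
ΔP = 7.365e+04 Pa = 73.7 kPa.

ΔP ≈ 73.7 kPa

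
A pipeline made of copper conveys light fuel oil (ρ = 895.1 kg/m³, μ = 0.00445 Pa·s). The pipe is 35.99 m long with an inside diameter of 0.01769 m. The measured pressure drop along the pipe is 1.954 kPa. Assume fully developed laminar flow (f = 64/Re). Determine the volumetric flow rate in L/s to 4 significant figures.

Q ≈ 0.02932 L/s

For laminar flow, f = 64/Re with Re = ρVD/μ, so Darcy-Weisbach reduces to ΔP = 32μLV/D². Solving for V: V = ΔP·D²/(32μL) = 1954·(0.01769)²/(32·0.00445·35.99) = 0.1193 m/s.
Check: Re = ρVD/μ = 895.1·0.1193·0.01769/0.00445 = 424.5 < 2300, so the laminar assumption holds.
Q = V·A = 0.1193·(π/4·0.01769²) = 2.932e-05 m³/s = 0.02932 L/s.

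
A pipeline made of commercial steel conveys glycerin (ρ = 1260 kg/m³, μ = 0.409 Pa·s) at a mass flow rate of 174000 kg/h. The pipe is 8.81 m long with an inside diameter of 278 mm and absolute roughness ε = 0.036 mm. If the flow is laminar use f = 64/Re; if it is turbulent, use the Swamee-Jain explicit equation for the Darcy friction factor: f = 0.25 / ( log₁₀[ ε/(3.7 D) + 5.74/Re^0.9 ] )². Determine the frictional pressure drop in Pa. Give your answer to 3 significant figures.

ṁ = 174000 kg/h = 174000/3600 = 48.33 kg/s.
A = πD²/4 = π(0.278)²/4 = 0.0607 m²; mean velocity V = ṁ/(ρA) = 48.33/(1260 · 0.0607) = 0.632 m/s.
Reynolds number Re = ρVD/μ = 1260 · 0.632 · 0.278 / 0.409 = 541.2.
Re < 2300 → laminar flow, so f = 64/Re = 64/541.2 = 0.1182 (the turbulent correlation is not needed).
Darcy-Weisbach: ΔP = f(L/D)(ρV²/2) = 0.1182·(8.81/0.278)·(1260·0.632²/2) = 0.1182·31.69·251.6 = 942.9 Pa.

ΔP ≈ 943 Pa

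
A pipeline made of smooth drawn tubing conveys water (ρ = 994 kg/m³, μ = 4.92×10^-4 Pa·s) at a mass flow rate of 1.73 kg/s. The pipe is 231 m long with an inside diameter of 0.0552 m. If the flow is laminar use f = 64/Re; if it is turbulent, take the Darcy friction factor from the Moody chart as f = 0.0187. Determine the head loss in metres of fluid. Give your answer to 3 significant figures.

h_f ≈ 2.11 m

A = πD²/4 = π(0.0552)²/4 = 0.002393 m²; mean velocity V = ṁ/(ρA) = 1.73/(994 · 0.002393) = 0.7273 m/s.
Reynolds number Re = ρVD/μ = 994 · 0.7273 · 0.0552 / 0.000492 = 8.111e+04.
Re > 4000 → turbulent; use the Moody-chart value f = 0.0187.
Darcy-Weisbach: ΔP = f(L/D)(ρV²/2) = 0.0187·(231/0.0552)·(994·0.7273²/2) = 0.0187·4185·262.9 = 2.057e+04 Pa.
Head loss h_f = ΔP/(ρg) = 2.057e+04/(994·9.81) = 2.11 m.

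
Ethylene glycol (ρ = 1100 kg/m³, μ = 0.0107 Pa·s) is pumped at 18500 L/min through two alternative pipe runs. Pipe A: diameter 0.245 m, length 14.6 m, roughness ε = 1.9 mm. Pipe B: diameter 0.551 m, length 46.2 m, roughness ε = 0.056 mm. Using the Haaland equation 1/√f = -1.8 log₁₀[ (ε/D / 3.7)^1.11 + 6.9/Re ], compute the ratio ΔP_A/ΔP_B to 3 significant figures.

Pipe A: V = Q/A = 0.3083/0.04714 = 6.54 m/s; Re = 1.647e+05; ε/D = 0.00776; Haaland → f = 0.03531; ΔP_A = f(L/D)(ρV²/2) = 4.951e+04 Pa.
Pipe B: V = Q/A = 0.3083/0.2384 = 1.293 m/s; Re = 7.325e+04; ε/D = 0.000102; Haaland → f = 0.01941; ΔP_B = f(L/D)(ρV²/2) = 1497 Pa.
ΔP_A/ΔP_B = 4.951e+04/1497 = 33.1.

ΔP_A/ΔP_B ≈ 33.1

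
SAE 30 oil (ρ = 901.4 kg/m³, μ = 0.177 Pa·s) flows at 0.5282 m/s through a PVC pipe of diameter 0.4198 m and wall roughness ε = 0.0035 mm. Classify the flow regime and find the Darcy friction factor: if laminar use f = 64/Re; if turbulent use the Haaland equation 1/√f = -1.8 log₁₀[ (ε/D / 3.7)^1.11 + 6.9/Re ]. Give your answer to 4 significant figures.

Re = ρVD/μ = 901.4·0.5282·0.4198/0.177 = 1129.
Re < 2300 → laminar, so f = 64/Re = 0.05668 (roughness is irrelevant in laminar flow).

f ≈ 0.05668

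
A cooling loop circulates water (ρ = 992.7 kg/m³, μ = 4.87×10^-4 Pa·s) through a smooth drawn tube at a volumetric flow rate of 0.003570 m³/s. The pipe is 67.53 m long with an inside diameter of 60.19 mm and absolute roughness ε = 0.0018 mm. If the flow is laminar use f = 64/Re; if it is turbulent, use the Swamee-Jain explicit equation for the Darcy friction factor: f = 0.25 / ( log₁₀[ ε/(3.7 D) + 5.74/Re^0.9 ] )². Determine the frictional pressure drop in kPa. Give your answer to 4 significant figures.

Cross-sectional area A = πD²/4 = π(0.06019)²/4 = 0.002845 m²; mean velocity V = Q/A = 0.00357/0.002845 = 1.255 m/s.
Reynolds number Re = ρVD/μ = 992.7 · 1.255 · 0.06019 / 0.000487 = 1.539e+05.
Re > 4000 → turbulent. Relative roughness ε/D = 1.8e-06/0.06019 = 2.99e-05. Swamee-Jain: f = 0.25/(log₁₀[2.99e-05/3.7 + 5.74/1.539e+05^0.9])² = 0.25/(log₁₀[8.08e-06 + 0.000123])² = 0.25/(-3.882)² = 0.01659.
Darcy-Weisbach: ΔP = f(L/D)(ρV²/2) = 0.01659·(67.53/0.06019)·(992.7·1.255²/2) = 0.01659·1122·781.4 = 1.454e+04 Pa.
ΔP = 1.454e+04 Pa = 14.54 kPa.

ΔP ≈ 14.54 kPa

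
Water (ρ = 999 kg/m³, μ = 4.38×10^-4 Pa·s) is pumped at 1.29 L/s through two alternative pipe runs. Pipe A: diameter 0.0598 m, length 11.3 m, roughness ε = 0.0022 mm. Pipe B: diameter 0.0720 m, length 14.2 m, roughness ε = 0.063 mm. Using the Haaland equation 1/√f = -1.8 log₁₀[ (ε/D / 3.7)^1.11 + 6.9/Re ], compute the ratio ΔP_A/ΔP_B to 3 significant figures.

Pipe A: V = Q/A = 0.00129/0.002809 = 0.4593 m/s; Re = 6.265e+04; ε/D = 3.68e-05; Haaland → f = 0.01981; ΔP_A = f(L/D)(ρV²/2) = 394.5 Pa.
Pipe B: V = Q/A = 0.00129/0.004072 = 0.3168 m/s; Re = 5.203e+04; ε/D = 0.000875; Haaland → f = 0.02324; ΔP_B = f(L/D)(ρV²/2) = 229.9 Pa.
ΔP_A/ΔP_B = 394.5/229.9 = 1.72.

ΔP_A/ΔP_B ≈ 1.72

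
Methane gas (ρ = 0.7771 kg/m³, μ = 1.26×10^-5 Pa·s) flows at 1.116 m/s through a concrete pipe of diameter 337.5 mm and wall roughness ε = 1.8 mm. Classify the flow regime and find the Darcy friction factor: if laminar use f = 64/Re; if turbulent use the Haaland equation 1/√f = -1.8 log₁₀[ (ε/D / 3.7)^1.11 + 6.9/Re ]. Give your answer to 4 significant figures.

f ≈ 0.03428

Re = ρVD/μ = 0.7771·1.116·0.3375/1.26e-05 = 2.323e+04.
Re > 4000 → turbulent. ε/D = 0.0018/0.3375 = 0.00533; Haaland: 1/√f = -1.8 log₁₀[0.000702 + 0.000297] = 5.401, so f = 0.03428.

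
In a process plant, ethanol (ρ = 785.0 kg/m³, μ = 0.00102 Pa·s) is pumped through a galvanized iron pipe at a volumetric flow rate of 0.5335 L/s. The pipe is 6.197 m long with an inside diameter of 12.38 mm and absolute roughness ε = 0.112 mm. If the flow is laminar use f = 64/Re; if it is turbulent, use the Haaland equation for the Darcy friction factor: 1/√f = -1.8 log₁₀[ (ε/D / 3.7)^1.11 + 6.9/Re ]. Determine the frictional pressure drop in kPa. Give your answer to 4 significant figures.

Q = 0.5335 L/s = 0.5335/1000 = 0.0005335 m³/s.
Cross-sectional area A = πD²/4 = π(0.01238)²/4 = 0.0001204 m²; mean velocity V = Q/A = 0.0005335/0.0001204 = 4.432 m/s.
Reynolds number Re = ρVD/μ = 785 · 4.432 · 0.01238 / 0.00102 = 4.223e+04.
Re > 4000 → turbulent. Relative roughness ε/D = 0.000112/0.01238 = 0.00905. Haaland: 1/√f = -1.8 log₁₀[(0.00905/3.7)^1.11 + 6.9/4.223e+04] = -1.8 log₁₀[0.00126 + 0.000163] = 5.123, so f = 0.0381.
Darcy-Weisbach: ΔP = f(L/D)(ρV²/2) = 0.0381·(6.197/0.01238)·(785·4.432²/2) = 0.0381·500.6·7710 = 1.47e+05 Pa.
ΔP = 1.47e+05 Pa = 147.0 kPa.

ΔP ≈ 147.0 kPa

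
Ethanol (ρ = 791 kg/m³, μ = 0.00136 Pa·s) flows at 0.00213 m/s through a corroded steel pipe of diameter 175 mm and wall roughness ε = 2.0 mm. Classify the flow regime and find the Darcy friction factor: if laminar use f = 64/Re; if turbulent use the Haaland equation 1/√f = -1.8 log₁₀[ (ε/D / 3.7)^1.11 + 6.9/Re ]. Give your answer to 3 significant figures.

Re = ρVD/μ = 791·0.00213·0.175/0.00136 = 216.8.
Re < 2300 → laminar, so f = 64/Re = 0.2952 (roughness is irrelevant in laminar flow).

f ≈ 0.295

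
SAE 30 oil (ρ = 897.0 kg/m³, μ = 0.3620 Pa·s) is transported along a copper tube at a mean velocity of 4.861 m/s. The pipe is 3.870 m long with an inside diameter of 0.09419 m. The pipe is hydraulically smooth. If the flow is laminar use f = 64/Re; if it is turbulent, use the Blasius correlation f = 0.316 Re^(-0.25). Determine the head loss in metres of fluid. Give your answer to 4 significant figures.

h_f ≈ 2.791 m

Reynolds number Re = ρVD/μ = 897 · 4.861 · 0.09419 / 0.362 = 1135.
Re < 2300 → laminar flow, so f = 64/Re = 64/1135 = 0.05641 (the turbulent correlation is not needed).
Darcy-Weisbach: ΔP = f(L/D)(ρV²/2) = 0.05641·(3.87/0.09419)·(897·4.861²/2) = 0.05641·41.09·1.06e+04 = 2.456e+04 Pa.
Head loss h_f = ΔP/(ρg) = 2.456e+04/(897·9.81) = 2.791 m.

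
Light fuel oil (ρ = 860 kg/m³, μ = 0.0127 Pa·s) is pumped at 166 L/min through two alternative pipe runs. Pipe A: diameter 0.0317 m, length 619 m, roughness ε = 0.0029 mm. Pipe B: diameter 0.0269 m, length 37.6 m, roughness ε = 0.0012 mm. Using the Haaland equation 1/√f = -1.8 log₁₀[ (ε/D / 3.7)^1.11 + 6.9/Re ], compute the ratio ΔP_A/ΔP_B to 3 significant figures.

ΔP_A/ΔP_B ≈ 7.60

Pipe A: V = Q/A = 0.002767/0.0007892 = 3.505 m/s; Re = 7525; ε/D = 9.15e-05; Haaland → f = 0.03353; ΔP_A = f(L/D)(ρV²/2) = 3.46e+06 Pa.
Pipe B: V = Q/A = 0.002767/0.0005683 = 4.868 m/s; Re = 8868; ε/D = 4.46e-05; Haaland → f = 0.03197; ΔP_B = f(L/D)(ρV²/2) = 4.554e+05 Pa.
ΔP_A/ΔP_B = 3.46e+06/4.554e+05 = 7.60.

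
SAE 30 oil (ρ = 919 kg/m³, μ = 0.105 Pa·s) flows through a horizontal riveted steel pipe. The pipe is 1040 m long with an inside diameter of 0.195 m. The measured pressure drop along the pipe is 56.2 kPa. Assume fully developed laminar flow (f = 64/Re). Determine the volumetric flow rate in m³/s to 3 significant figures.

For laminar flow, f = 64/Re with Re = ρVD/μ, so Darcy-Weisbach reduces to ΔP = 32μLV/D². Solving for V: V = ΔP·D²/(32μL) = 5.62e+04·(0.195)²/(32·0.105·1040) = 0.6116 m/s.
Check: Re = ρVD/μ = 919·0.6116·0.195/0.105 = 1044 < 2300, so the laminar assumption holds.
Q = V·A = 0.6116·(π/4·0.195²) = 0.01826 m³/s = 0.0183 m³/s.

Q ≈ 0.0183 m³/s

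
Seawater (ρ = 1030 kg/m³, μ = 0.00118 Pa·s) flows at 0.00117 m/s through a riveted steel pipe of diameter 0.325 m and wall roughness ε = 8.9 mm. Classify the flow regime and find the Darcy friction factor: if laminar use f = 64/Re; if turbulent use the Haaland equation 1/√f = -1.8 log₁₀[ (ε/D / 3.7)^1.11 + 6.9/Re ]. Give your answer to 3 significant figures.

f ≈ 0.193

Re = ρVD/μ = 1030·0.00117·0.325/0.00118 = 331.9.
Re < 2300 → laminar, so f = 64/Re = 0.1928 (roughness is irrelevant in laminar flow).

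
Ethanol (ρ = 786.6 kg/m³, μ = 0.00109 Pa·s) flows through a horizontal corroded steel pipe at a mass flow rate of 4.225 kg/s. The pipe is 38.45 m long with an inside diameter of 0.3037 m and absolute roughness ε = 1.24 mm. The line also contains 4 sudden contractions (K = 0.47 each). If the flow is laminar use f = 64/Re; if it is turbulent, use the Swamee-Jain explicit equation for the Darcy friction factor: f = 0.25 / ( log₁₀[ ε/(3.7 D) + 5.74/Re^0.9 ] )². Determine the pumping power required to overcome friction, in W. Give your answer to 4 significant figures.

A = πD²/4 = π(0.3037)²/4 = 0.07244 m²; mean velocity V = ṁ/(ρA) = 4.225/(786.6 · 0.07244) = 0.07415 m/s.
Reynolds number Re = ρVD/μ = 786.6 · 0.07415 · 0.3037 / 0.00109 = 1.625e+04.
Re > 4000 → turbulent. Relative roughness ε/D = 0.00124/0.3037 = 0.00408. Swamee-Jain: f = 0.25/(log₁₀[0.00408/3.7 + 5.74/1.625e+04^0.9])² = 0.25/(log₁₀[0.0011 + 0.000931])² = 0.25/(-2.691)² = 0.03451.
Total minor-loss coefficient ΣK = 4·0.47 = 1.88.
ΔP = [f·L/D + ΣK]·(ρV²/2) = [0.03451·38.45/0.3037 + 1.88]·(786.6·0.07415²/2) = [4.369 + 1.88]·2.162 = 13.51 Pa.
Q = ṁ/ρ = 4.225/786.6 = 0.005371 m³/s.
Pumping power P = QΔP = 0.005371·13.51 = 0.072580 W = 0.07258 W.

P ≈ 0.07258 W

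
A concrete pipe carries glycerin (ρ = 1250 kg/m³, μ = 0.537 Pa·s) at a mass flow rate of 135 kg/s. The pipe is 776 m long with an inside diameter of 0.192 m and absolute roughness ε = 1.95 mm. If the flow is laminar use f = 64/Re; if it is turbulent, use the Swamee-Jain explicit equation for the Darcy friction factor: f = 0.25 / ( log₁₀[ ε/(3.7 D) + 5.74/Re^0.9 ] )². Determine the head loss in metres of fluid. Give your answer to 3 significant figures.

h_f ≈ 110 m

A = πD²/4 = π(0.192)²/4 = 0.02895 m²; mean velocity V = ṁ/(ρA) = 135/(1250 · 0.02895) = 3.73 m/s.
Reynolds number Re = ρVD/μ = 1250 · 3.73 · 0.192 / 0.537 = 1667.
Re < 2300 → laminar flow, so f = 64/Re = 64/1667 = 0.03839 (the turbulent correlation is not needed).
Darcy-Weisbach: ΔP = f(L/D)(ρV²/2) = 0.03839·(776/0.192)·(1250·3.73²/2) = 0.03839·4042·8696 = 1.349e+06 Pa.
Head loss h_f = ΔP/(ρg) = 1.349e+06/(1250·9.81) = 110 m.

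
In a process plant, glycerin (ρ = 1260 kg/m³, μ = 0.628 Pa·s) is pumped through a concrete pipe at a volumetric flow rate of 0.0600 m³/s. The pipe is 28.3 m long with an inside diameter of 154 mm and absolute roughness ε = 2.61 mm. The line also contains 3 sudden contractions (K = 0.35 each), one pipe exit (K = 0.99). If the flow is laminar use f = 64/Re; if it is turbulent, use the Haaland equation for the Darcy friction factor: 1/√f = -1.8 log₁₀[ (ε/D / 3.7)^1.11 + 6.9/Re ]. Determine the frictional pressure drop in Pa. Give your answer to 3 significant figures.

ΔP ≈ 90600 Pa

Cross-sectional area A = πD²/4 = π(0.154)²/4 = 0.01863 m²; mean velocity V = Q/A = 0.06/0.01863 = 3.221 m/s.
Reynolds number Re = ρVD/μ = 1260 · 3.221 · 0.154 / 0.628 = 995.3.
Re < 2300 → laminar flow, so f = 64/Re = 64/995.3 = 0.0643 (the turbulent correlation is not needed).
Total minor-loss coefficient ΣK = 3·0.35 + 1·0.99 = 2.04.
ΔP = [f·L/D + ΣK]·(ρV²/2) = [0.0643·28.3/0.154 + 2.04]·(1260·3.221²/2) = [11.82 + 2.04]·6537 = 9.058e+04 Pa.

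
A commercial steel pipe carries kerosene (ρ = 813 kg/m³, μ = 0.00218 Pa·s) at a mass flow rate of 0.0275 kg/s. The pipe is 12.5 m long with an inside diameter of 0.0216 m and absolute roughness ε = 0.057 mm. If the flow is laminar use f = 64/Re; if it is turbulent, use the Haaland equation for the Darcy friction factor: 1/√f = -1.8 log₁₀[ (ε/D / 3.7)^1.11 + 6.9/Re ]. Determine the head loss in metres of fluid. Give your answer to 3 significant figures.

A = πD²/4 = π(0.0216)²/4 = 0.0003664 m²; mean velocity V = ṁ/(ρA) = 0.0275/(813 · 0.0003664) = 0.09231 m/s.
Reynolds number Re = ρVD/μ = 813 · 0.09231 · 0.0216 / 0.00218 = 743.6.
Re < 2300 → laminar flow, so f = 64/Re = 64/743.6 = 0.08607 (the turbulent correlation is not needed).
Darcy-Weisbach: ΔP = f(L/D)(ρV²/2) = 0.08607·(12.5/0.0216)·(813·0.09231²/2) = 0.08607·578.7·3.464 = 172.5 Pa.
Head loss h_f = ΔP/(ρg) = 172.5/(813·9.81) = 0.0216 m.

h_f ≈ 0.0216 m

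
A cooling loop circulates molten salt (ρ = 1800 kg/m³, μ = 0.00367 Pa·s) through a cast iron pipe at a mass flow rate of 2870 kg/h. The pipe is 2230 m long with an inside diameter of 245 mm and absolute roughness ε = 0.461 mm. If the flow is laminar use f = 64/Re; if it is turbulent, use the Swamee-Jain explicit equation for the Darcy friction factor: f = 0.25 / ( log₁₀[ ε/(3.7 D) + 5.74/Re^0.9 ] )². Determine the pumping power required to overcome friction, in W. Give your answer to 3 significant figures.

P ≈ 0.0182 W

ṁ = 2870 kg/h = 2870/3600 = 0.7972 kg/s.
A = πD²/4 = π(0.245)²/4 = 0.04714 m²; mean velocity V = ṁ/(ρA) = 0.7972/(1800 · 0.04714) = 0.009395 m/s.
Reynolds number Re = ρVD/μ = 1800 · 0.009395 · 0.245 / 0.00367 = 1129.
Re < 2300 → laminar flow, so f = 64/Re = 64/1129 = 0.05669 (the turbulent correlation is not needed).
Darcy-Weisbach: ΔP = f(L/D)(ρV²/2) = 0.05669·(2230/0.245)·(1800·0.009395²/2) = 0.05669·9102·0.07944 = 40.99 Pa.
Q = ṁ/ρ = 0.7972/1800 = 0.0004429 m³/s.
Pumping power P = QΔP = 0.0004429·40.99 = 0.01815 W = 0.0182 W.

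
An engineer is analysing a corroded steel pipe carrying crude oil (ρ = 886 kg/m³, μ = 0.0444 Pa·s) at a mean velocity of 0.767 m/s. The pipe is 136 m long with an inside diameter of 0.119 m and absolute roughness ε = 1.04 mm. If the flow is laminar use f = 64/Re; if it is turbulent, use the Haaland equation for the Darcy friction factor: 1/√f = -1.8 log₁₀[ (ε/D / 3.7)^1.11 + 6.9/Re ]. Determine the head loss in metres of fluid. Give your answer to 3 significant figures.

h_f ≈ 1.20 m

Reynolds number Re = ρVD/μ = 886 · 0.767 · 0.119 / 0.0444 = 1821.
Re < 2300 → laminar flow, so f = 64/Re = 64/1821 = 0.03514 (the turbulent correlation is not needed).
Darcy-Weisbach: ΔP = f(L/D)(ρV²/2) = 0.03514·(136/0.119)·(886·0.767²/2) = 0.03514·1143·260.6 = 1.047e+04 Pa.
Head loss h_f = ΔP/(ρg) = 1.047e+04/(886·9.81) = 1.20 m.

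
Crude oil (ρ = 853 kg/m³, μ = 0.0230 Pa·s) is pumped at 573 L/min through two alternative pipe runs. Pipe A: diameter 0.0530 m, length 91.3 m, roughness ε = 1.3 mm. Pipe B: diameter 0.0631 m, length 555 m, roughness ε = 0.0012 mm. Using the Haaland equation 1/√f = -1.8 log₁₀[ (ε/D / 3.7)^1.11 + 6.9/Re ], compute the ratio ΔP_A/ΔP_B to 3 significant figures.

Pipe A: V = Q/A = 0.00955/0.002206 = 4.329 m/s; Re = 8509; ε/D = 0.0245; Haaland → f = 0.05663; ΔP_A = f(L/D)(ρV²/2) = 7.796e+05 Pa.
Pipe B: V = Q/A = 0.00955/0.003127 = 3.054 m/s; Re = 7147; ε/D = 1.9e-05; Haaland → f = 0.03396; ΔP_B = f(L/D)(ρV²/2) = 1.188e+06 Pa.
ΔP_A/ΔP_B = 7.796e+05/1.188e+06 = 0.656.

ΔP_A/ΔP_B ≈ 0.656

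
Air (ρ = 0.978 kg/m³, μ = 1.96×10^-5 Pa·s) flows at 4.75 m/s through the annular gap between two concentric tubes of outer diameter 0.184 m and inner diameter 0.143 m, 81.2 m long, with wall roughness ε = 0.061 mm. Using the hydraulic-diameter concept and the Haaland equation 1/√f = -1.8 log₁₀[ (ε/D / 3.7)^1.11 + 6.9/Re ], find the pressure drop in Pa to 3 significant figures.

Hydraulic diameter D_h = 4A/P = D_o - D_i = 0.184 - 0.143 = 0.041 m.
Re = ρVD_h/μ = 0.978·4.75·0.041/1.96e-05 = 9718.
ε/D_h = 6.1e-05/0.041 = 0.00149; Haaland gives 1/√f = -1.8 log₁₀[0.00017+0.00071] = 5.5, so f = 0.03306.
ΔP = f(L/D_h)(ρV²/2) = 0.03306·81.2/0.041·11.03 = 722.4 Pa.

ΔP ≈ 722 Pa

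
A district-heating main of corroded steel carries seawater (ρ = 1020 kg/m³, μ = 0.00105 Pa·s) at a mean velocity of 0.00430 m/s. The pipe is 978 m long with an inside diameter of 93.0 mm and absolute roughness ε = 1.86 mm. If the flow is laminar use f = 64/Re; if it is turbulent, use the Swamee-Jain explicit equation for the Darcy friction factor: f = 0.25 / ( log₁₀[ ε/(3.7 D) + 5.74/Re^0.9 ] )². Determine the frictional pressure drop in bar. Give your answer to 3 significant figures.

Reynolds number Re = ρVD/μ = 1020 · 0.0043 · 0.093 / 0.00105 = 388.5.
Re < 2300 → laminar flow, so f = 64/Re = 64/388.5 = 0.1647 (the turbulent correlation is not needed).
Darcy-Weisbach: ΔP = f(L/D)(ρV²/2) = 0.1647·(978/0.093)·(1020·0.0043²/2) = 0.1647·1.052e+04·0.00943 = 16.34 Pa.
ΔP = 16.34 Pa = 1.63×10^-4 bar.

ΔP ≈ 1.63×10^-4 bar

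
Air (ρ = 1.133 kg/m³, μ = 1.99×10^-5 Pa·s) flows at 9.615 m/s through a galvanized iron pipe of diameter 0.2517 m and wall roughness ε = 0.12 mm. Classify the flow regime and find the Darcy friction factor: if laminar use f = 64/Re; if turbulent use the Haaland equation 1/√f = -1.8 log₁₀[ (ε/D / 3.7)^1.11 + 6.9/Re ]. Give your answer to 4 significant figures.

f ≈ 0.01921

Re = ρVD/μ = 1.133·9.615·0.2517/1.99e-05 = 1.378e+05.
Re > 4000 → turbulent. ε/D = 0.00012/0.2517 = 0.000477; Haaland: 1/√f = -1.8 log₁₀[4.81e-05 + 5.01e-05] = 7.214, so f = 0.01921.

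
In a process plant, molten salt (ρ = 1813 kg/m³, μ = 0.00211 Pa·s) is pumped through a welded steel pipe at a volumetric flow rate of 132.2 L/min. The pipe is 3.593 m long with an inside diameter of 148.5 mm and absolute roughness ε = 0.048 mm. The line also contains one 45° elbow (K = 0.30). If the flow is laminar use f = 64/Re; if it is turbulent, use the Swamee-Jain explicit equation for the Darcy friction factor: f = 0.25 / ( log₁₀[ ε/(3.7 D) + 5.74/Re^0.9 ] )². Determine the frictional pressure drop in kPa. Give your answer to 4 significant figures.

ΔP ≈ 0.01432 kPa

Q = 132.2 L/min = 132.2/60000 = 0.002203 m³/s.
Cross-sectional area A = πD²/4 = π(0.1485)²/4 = 0.01732 m²; mean velocity V = Q/A = 0.002203/0.01732 = 0.1272 m/s.
Reynolds number Re = ρVD/μ = 1813 · 0.1272 · 0.1485 / 0.00211 = 1.623e+04.
Re > 4000 → turbulent. Relative roughness ε/D = 4.8e-05/0.1485 = 0.000323. Swamee-Jain: f = 0.25/(log₁₀[0.000323/3.7 + 5.74/1.623e+04^0.9])² = 0.25/(log₁₀[8.74e-05 + 0.000932])² = 0.25/(-2.992)² = 0.02794.
Total minor-loss coefficient ΣK = 1·0.3 = 0.3.
ΔP = [f·L/D + ΣK]·(ρV²/2) = [0.02794·3.593/0.1485 + 0.3]·(1813·0.1272²/2) = [0.6759 + 0.3]·14.67 = 14.32 Pa.
ΔP = 14.32 Pa = 0.01432 kPa.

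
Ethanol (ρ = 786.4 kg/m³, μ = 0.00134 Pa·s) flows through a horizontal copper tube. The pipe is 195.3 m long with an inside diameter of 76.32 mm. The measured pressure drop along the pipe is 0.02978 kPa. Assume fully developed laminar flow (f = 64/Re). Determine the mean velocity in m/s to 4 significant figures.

V ≈ 0.02071 m/s

For laminar flow, f = 64/Re with Re = ρVD/μ, so Darcy-Weisbach reduces to ΔP = 32μLV/D². Solving for V: V = ΔP·D²/(32μL) = 29.78·(0.07632)²/(32·0.00134·195.3) = 0.02071 m/s.
Check: Re = ρVD/μ = 786.4·0.02071·0.07632/0.00134 = 927.7 < 2300, so the laminar assumption holds.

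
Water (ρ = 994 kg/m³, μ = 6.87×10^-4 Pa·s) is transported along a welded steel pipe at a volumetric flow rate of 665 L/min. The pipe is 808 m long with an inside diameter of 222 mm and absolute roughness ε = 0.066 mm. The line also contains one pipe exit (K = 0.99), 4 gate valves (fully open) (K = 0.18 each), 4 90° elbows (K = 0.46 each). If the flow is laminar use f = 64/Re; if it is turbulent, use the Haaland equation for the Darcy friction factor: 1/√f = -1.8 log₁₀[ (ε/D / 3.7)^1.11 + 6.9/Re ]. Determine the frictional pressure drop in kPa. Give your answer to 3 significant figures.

Q = 665 L/min = 665/60000 = 0.01108 m³/s.
Cross-sectional area A = πD²/4 = π(0.222)²/4 = 0.03871 m²; mean velocity V = Q/A = 0.01108/0.03871 = 0.2863 m/s.
Reynolds number Re = ρVD/μ = 994 · 0.2863 · 0.222 / 0.000687 = 9.197e+04.
Re > 4000 → turbulent. Relative roughness ε/D = 6.6e-05/0.222 = 0.000297. Haaland: 1/√f = -1.8 log₁₀[(0.000297/3.7)^1.11 + 6.9/9.197e+04] = -1.8 log₁₀[2.85e-05 + 7.5e-05] = 7.173, so f = 0.01944.
Total minor-loss coefficient ΣK = 1·0.99 + 4·0.18 + 4·0.46 = 3.55.
ΔP = [f·L/D + ΣK]·(ρV²/2) = [0.01944·808/0.222 + 3.55]·(994·0.2863²/2) = [70.74 + 3.55]·40.75 = 3027 Pa.
ΔP = 3027 Pa = 3.03 kPa.

ΔP ≈ 3.03 kPa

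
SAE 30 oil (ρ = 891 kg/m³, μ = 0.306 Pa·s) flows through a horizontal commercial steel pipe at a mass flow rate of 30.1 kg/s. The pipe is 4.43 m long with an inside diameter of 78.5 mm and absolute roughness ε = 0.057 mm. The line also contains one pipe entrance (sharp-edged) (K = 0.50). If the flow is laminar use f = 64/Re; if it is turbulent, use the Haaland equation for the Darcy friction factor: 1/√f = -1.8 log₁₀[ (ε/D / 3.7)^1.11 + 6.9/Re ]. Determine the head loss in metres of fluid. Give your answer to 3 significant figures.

A = πD²/4 = π(0.0785)²/4 = 0.00484 m²; mean velocity V = ṁ/(ρA) = 30.1/(891 · 0.00484) = 6.98 m/s.
Reynolds number Re = ρVD/μ = 891 · 6.98 · 0.0785 / 0.306 = 1595.
Re < 2300 → laminar flow, so f = 64/Re = 64/1595 = 0.04011 (the turbulent correlation is not needed).
Total minor-loss coefficient ΣK = 1·0.5 = 0.5.
ΔP = [f·L/D + ΣK]·(ρV²/2) = [0.04011·4.43/0.0785 + 0.5]·(891·6.98²/2) = [2.264 + 0.5]·2.171e+04 = 5.999e+04 Pa.
Head loss h_f = ΔP/(ρg) = 5.999e+04/(891·9.81) = 6.86 m.

h_f ≈ 6.86 m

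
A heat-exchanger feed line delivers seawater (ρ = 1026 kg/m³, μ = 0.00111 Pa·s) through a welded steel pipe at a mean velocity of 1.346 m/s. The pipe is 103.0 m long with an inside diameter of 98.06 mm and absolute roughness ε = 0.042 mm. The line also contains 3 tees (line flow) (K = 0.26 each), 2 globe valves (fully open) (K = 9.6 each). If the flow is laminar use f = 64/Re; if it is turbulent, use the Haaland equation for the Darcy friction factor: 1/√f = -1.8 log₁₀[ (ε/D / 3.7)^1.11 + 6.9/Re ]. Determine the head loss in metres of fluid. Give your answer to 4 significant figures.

Reynolds number Re = ρVD/μ = 1026 · 1.346 · 0.09806 / 0.00111 = 1.22e+05.
Re > 4000 → turbulent. Relative roughness ε/D = 4.2e-05/0.09806 = 0.000428. Haaland: 1/√f = -1.8 log₁₀[(0.000428/3.7)^1.11 + 6.9/1.22e+05] = -1.8 log₁₀[4.27e-05 + 5.66e-05] = 7.206, so f = 0.01926.
Total minor-loss coefficient ΣK = 3·0.26 + 2·9.6 = 20.
ΔP = [f·L/D + ΣK]·(ρV²/2) = [0.01926·103/0.09806 + 20]·(1026·1.346²/2) = [20.23 + 20]·929.4 = 3.737e+04 Pa.
Head loss h_f = ΔP/(ρg) = 3.737e+04/(1026·9.81) = 3.713 m.

h_f ≈ 3.713 m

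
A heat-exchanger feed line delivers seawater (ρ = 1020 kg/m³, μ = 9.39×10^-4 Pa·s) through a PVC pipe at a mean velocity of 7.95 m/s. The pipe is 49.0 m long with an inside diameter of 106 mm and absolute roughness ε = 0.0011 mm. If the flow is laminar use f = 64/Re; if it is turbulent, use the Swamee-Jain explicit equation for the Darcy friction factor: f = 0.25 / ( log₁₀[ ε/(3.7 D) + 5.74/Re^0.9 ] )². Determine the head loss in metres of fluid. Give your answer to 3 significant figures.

h_f ≈ 17.9 m

Reynolds number Re = ρVD/μ = 1020 · 7.95 · 0.106 / 0.000939 = 9.154e+05.
Re > 4000 → turbulent. Relative roughness ε/D = 1.1e-06/0.106 = 1.04e-05. Swamee-Jain: f = 0.25/(log₁₀[1.04e-05/3.7 + 5.74/9.154e+05^0.9])² = 0.25/(log₁₀[2.8e-06 + 2.47e-05])² = 0.25/(-4.56)² = 0.01202.
Darcy-Weisbach: ΔP = f(L/D)(ρV²/2) = 0.01202·(49/0.106)·(1020·7.95²/2) = 0.01202·462.3·3.223e+04 = 1.792e+05 Pa.
Head loss h_f = ΔP/(ρg) = 1.792e+05/(1020·9.81) = 17.9 m.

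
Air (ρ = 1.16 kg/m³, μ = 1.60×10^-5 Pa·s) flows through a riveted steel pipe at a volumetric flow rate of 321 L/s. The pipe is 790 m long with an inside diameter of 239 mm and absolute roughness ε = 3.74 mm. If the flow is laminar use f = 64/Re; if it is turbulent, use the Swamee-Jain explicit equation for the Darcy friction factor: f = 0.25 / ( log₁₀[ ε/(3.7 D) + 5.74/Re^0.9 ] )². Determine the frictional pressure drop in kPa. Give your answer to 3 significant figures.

Q = 321 L/s = 321/1000 = 0.321 m³/s.
Cross-sectional area A = πD²/4 = π(0.239)²/4 = 0.04486 m²; mean velocity V = Q/A = 0.321/0.04486 = 7.155 m/s.
Reynolds number Re = ρVD/μ = 1.16 · 7.155 · 0.239 / 1.6e-05 = 1.24e+05.
Re > 4000 → turbulent. Relative roughness ε/D = 0.00374/0.239 = 0.0156. Swamee-Jain: f = 0.25/(log₁₀[0.0156/3.7 + 5.74/1.24e+05^0.9])² = 0.25/(log₁₀[0.00423 + 0.00015])² = 0.25/(-2.359)² = 0.04494.
Darcy-Weisbach: ΔP = f(L/D)(ρV²/2) = 0.04494·(790/0.239)·(1.16·7.155²/2) = 0.04494·3305·29.69 = 4411 Pa.
ΔP = 4411 Pa = 4.41 kPa.

ΔP ≈ 4.41 kPa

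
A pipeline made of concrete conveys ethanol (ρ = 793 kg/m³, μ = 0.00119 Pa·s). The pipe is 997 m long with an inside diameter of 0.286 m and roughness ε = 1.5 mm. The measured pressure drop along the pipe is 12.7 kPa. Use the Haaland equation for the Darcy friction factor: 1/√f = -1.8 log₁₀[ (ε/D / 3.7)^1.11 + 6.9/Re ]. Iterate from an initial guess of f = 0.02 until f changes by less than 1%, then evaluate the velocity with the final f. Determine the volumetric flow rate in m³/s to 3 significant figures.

Rearranging Darcy-Weisbach: V = √(2·ΔP·D/(f·L·ρ)). With ε/D = 0.0015/0.286 = 0.00524, iterate starting from f = 0.02:
  f = 0.02 → V = √(2·1.27e+04·0.286/(0.02·997·793)) = 0.6778 m/s; Re = ρVD/μ = 1.292e+05; f → 0.03152
  f = 0.03152 → V = 0.5399 m/s; Re = 1.029e+05; f → 0.03168
Converged (Δf/f < 1%). With the final f = 0.03168: V = √(2·1.27e+04·0.286/(0.03168·997·793)) = 0.5386 m/s.
Q = V·A = 0.5386·(π/4·0.286²) = 0.0346 m³/s = 0.0346 m³/s.

Q ≈ 0.0346 m³/s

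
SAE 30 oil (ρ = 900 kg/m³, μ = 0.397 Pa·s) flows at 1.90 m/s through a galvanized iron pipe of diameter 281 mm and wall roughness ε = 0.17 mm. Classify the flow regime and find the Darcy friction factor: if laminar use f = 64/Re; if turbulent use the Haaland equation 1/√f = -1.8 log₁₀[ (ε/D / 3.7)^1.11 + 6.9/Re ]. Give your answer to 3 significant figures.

Re = ρVD/μ = 900·1.9·0.281/0.397 = 1210.
Re < 2300 → laminar, so f = 64/Re = 0.05288 (roughness is irrelevant in laminar flow).

f ≈ 0.0529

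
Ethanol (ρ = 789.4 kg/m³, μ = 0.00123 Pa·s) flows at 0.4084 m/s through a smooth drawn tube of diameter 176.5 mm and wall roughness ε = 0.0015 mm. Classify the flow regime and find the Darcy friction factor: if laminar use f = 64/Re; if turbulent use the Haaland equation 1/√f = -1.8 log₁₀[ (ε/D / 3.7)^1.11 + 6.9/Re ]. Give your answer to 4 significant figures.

f ≈ 0.02110

Re = ρVD/μ = 789.4·0.4084·0.1765/0.00123 = 4.626e+04.
Re > 4000 → turbulent. ε/D = 1.5e-06/0.1765 = 8.5e-06; Haaland: 1/√f = -1.8 log₁₀[5.51e-07 + 0.000149] = 6.885, so f = 0.0211.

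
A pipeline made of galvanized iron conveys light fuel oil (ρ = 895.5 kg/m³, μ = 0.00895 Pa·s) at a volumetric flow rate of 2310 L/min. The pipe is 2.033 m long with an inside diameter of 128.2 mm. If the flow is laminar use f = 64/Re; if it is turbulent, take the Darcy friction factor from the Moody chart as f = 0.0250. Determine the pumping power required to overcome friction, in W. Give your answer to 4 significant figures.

Q = 2310 L/min = 2310/60000 = 0.0385 m³/s.
Cross-sectional area A = πD²/4 = π(0.1282)²/4 = 0.01291 m²; mean velocity V = Q/A = 0.0385/0.01291 = 2.983 m/s.
Reynolds number Re = ρVD/μ = 895.5 · 2.983 · 0.1282 / 0.00895 = 3.826e+04.
Re > 4000 → turbulent; use the Moody-chart value f = 0.0250.
Darcy-Weisbach: ΔP = f(L/D)(ρV²/2) = 0.025·(2.033/0.1282)·(895.5·2.983²/2) = 0.025·15.86·3983 = 1579 Pa.
Pumping power P = QΔP = 0.0385·1579 = 60.796 W = 60.80 W.

P ≈ 60.80 W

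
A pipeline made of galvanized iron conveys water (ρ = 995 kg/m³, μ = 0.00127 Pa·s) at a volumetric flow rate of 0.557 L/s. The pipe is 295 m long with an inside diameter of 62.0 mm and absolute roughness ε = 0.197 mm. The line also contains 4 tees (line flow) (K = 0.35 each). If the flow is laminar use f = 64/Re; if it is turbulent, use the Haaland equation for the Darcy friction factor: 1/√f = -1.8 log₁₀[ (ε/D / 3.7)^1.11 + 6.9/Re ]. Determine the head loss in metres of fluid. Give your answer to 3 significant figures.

Q = 0.557 L/s = 0.557/1000 = 0.000557 m³/s.
Cross-sectional area A = πD²/4 = π(0.062)²/4 = 0.003019 m²; mean velocity V = Q/A = 0.000557/0.003019 = 0.1845 m/s.
Reynolds number Re = ρVD/μ = 995 · 0.1845 · 0.062 / 0.00127 = 8962.
Re > 4000 → turbulent. Relative roughness ε/D = 0.000197/0.062 = 0.00318. Haaland: 1/√f = -1.8 log₁₀[(0.00318/3.7)^1.11 + 6.9/8962] = -1.8 log₁₀[0.000395 + 0.00077] = 5.281, so f = 0.03586.
Total minor-loss coefficient ΣK = 4·0.35 = 1.4.
ΔP = [f·L/D + ΣK]·(ρV²/2) = [0.03586·295/0.062 + 1.4]·(995·0.1845²/2) = [170.6 + 1.4]·16.93 = 2913 Pa.
Head loss h_f = ΔP/(ρg) = 2913/(995·9.81) = 0.298 m.

h_f ≈ 0.298 m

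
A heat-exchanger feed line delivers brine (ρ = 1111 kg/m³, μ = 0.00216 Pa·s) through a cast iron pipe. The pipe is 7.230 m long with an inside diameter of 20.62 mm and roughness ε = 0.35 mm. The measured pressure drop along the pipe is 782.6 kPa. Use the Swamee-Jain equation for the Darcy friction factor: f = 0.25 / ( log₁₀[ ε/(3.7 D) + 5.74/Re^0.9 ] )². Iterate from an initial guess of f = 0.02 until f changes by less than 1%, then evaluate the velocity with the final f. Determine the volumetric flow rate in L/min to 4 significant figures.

Rearranging Darcy-Weisbach: V = √(2·ΔP·D/(f·L·ρ)). With ε/D = 0.00035/0.02062 = 0.017, iterate starting from f = 0.02:
  f = 0.02 → V = √(2·7.826e+05·0.02062/(0.02·7.23·1111)) = 14.17 m/s; Re = ρVD/μ = 1.503e+05; f → 0.04618
  f = 0.04618 → V = 9.328 m/s; Re = 9.893e+04; f → 0.04639
Converged (Δf/f < 1%). With the final f = 0.04639: V = √(2·7.826e+05·0.02062/(0.04639·7.23·1111)) = 9.306 m/s.
Q = V·A = 9.306·(π/4·0.02062²) = 0.003108 m³/s = 186.5 L/min.

Q ≈ 186.5 L/min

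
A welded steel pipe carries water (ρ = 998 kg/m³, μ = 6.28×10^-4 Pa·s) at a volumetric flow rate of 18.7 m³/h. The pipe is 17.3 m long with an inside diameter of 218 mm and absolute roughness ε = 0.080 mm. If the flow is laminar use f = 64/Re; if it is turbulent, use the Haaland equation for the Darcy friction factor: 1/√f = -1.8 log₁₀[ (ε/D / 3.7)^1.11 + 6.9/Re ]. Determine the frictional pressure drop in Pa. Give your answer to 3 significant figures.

ΔP ≈ 16.9 Pa

Q = 18.7 m³/h = 18.7/3600 = 0.005194 m³/s.
Cross-sectional area A = πD²/4 = π(0.218)²/4 = 0.03733 m²; mean velocity V = Q/A = 0.005194/0.03733 = 0.1392 m/s.
Reynolds number Re = ρVD/μ = 998 · 0.1392 · 0.218 / 0.000628 = 4.821e+04.
Re > 4000 → turbulent. Relative roughness ε/D = 8e-05/0.218 = 0.000367. Haaland: 1/√f = -1.8 log₁₀[(0.000367/3.7)^1.11 + 6.9/4.821e+04] = -1.8 log₁₀[3.6e-05 + 0.000143] = 6.744, so f = 0.02198.
Darcy-Weisbach: ΔP = f(L/D)(ρV²/2) = 0.02198·(17.3/0.218)·(998·0.1392²/2) = 0.02198·79.36·9.664 = 16.86 Pa.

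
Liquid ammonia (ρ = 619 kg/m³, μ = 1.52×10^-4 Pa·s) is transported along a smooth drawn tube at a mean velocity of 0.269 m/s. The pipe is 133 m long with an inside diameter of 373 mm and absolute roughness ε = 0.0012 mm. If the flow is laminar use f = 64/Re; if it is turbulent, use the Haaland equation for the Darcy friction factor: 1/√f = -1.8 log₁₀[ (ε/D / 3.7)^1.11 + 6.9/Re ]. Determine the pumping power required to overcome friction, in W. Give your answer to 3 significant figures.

P ≈ 3.19 W

Reynolds number Re = ρVD/μ = 619 · 0.269 · 0.373 / 0.000152 = 4.086e+05.
Re > 4000 → turbulent. Relative roughness ε/D = 1.2e-06/0.373 = 3.22e-06. Haaland: 1/√f = -1.8 log₁₀[(3.22e-06/3.7)^1.11 + 6.9/4.086e+05] = -1.8 log₁₀[1.87e-07 + 1.69e-05] = 8.582, so f = 0.01358.
Darcy-Weisbach: ΔP = f(L/D)(ρV²/2) = 0.01358·(133/0.373)·(619·0.269²/2) = 0.01358·356.6·22.4 = 108.4 Pa.
Q = V·A = 0.269·0.1093 = 0.02939 m³/s.
Pumping power P = QΔP = 0.02939·108.4 = 3.187 W = 3.19 W.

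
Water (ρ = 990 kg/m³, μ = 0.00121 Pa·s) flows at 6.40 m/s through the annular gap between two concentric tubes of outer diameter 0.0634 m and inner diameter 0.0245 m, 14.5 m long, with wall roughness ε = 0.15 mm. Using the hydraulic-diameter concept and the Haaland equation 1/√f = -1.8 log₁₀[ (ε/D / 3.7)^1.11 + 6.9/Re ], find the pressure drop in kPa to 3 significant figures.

Hydraulic diameter D_h = 4A/P = D_o - D_i = 0.0634 - 0.0245 = 0.0389 m.
Re = ρVD_h/μ = 990·6.4·0.0389/0.00121 = 2.037e+05.
ε/D_h = 0.00015/0.0389 = 0.00386; Haaland gives 1/√f = -1.8 log₁₀[0.00049+3.39e-05] = 5.906, so f = 0.02867.
ΔP = f(L/D_h)(ρV²/2) = 0.02867·14.5/0.0389·2.028e+04 = 2.167e+05 Pa.
ΔP = 217 kPa.

ΔP ≈ 217 kPa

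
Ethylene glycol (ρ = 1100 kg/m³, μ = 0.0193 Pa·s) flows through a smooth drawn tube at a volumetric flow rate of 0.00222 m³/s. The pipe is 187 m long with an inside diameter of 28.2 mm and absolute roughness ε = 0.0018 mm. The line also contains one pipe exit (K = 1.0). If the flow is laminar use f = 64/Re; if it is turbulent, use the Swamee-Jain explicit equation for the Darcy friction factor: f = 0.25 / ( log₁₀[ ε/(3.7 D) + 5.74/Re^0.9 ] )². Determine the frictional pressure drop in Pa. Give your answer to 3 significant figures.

ΔP ≈ 1.69×10^6 Pa

Cross-sectional area A = πD²/4 = π(0.0282)²/4 = 0.0006246 m²; mean velocity V = Q/A = 0.00222/0.0006246 = 3.554 m/s.
Reynolds number Re = ρVD/μ = 1100 · 3.554 · 0.0282 / 0.0193 = 5713.
Re > 4000 → turbulent. Relative roughness ε/D = 1.8e-06/0.0282 = 6.38e-05. Swamee-Jain: f = 0.25/(log₁₀[6.38e-05/3.7 + 5.74/5713^0.9])² = 0.25/(log₁₀[1.73e-05 + 0.00239])² = 0.25/(-2.619)² = 0.03644.
Total minor-loss coefficient ΣK = 1·1 = 1.
ΔP = [f·L/D + ΣK]·(ρV²/2) = [0.03644·187/0.0282 + 1]·(1100·3.554²/2) = [241.7 + 1]·6949 = 1.686e+06 Pa.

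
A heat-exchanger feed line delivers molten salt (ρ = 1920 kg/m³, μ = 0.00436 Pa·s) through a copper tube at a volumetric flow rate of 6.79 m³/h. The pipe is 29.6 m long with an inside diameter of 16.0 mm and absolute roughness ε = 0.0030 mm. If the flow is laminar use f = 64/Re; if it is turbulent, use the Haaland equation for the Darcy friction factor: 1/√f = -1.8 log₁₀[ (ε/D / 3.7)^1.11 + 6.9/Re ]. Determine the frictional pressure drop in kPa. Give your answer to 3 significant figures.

Q = 6.79 m³/h = 6.79/3600 = 0.001886 m³/s.
Cross-sectional area A = πD²/4 = π(0.016)²/4 = 0.0002011 m²; mean velocity V = Q/A = 0.001886/0.0002011 = 9.381 m/s.
Reynolds number Re = ρVD/μ = 1920 · 9.381 · 0.016 / 0.00436 = 6.61e+04.
Re > 4000 → turbulent. Relative roughness ε/D = 3e-06/0.016 = 0.000188. Haaland: 1/√f = -1.8 log₁₀[(0.000188/3.7)^1.11 + 6.9/6.61e+04] = -1.8 log₁₀[1.71e-05 + 0.000104] = 7.048, so f = 0.02013.
Darcy-Weisbach: ΔP = f(L/D)(ρV²/2) = 0.02013·(29.6/0.016)·(1920·9.381²/2) = 0.02013·1850·8.448e+04 = 3.146e+06 Pa.
ΔP = 3.146e+06 Pa = 3150 kPa.

ΔP ≈ 3150 kPa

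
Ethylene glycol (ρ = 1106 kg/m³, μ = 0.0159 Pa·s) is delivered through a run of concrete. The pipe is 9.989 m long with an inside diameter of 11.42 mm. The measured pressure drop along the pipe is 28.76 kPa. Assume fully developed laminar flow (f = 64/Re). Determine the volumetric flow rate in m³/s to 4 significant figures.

For laminar flow, f = 64/Re with Re = ρVD/μ, so Darcy-Weisbach reduces to ΔP = 32μLV/D². Solving for V: V = ΔP·D²/(32μL) = 2.876e+04·(0.01142)²/(32·0.0159·9.989) = 0.738 m/s.
Check: Re = ρVD/μ = 1106·0.738·0.01142/0.0159 = 586.2 < 2300, so the laminar assumption holds.
Q = V·A = 0.738·(π/4·0.01142²) = 7.559e-05 m³/s = 7.559×10^-5 m³/s.

Q ≈ 7.559×10^-5 m³/s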